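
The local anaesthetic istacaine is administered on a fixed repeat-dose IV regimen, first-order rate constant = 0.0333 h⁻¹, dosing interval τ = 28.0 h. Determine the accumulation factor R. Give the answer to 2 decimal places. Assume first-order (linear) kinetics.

e^(−kτ) = e^(−0.03330 × 28.0) = 0.3936
Accumulation ratio R = 1 / (1 − e^(−kτ)) = 1 / (1 − 0.3936) = 1.649

1.65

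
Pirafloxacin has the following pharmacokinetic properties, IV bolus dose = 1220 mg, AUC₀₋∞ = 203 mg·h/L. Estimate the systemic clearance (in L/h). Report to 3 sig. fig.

6.01 L/h

CL = Dose / AUC = 1220 / 203 = 6.010 L/h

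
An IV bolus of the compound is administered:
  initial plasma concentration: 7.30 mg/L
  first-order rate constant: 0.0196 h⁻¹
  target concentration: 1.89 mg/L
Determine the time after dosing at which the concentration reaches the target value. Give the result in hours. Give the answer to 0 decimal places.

t = ln(C₀ / C) / k = ln(7.300 / 1.89) / 0.01960
  = ln(3.862) / 0.01960 = 1.351 / 0.01960 = 68.93 h

69 h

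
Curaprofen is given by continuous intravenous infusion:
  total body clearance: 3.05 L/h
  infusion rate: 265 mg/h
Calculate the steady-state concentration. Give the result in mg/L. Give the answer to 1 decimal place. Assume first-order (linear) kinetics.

86.9 mg/L

At steady state Css = R₀ / CL = 265 / 3.050 = 86.89 mg/L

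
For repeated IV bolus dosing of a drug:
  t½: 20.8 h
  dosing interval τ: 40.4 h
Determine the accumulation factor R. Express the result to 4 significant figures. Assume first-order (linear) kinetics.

k = ln2 / t½ = 0.693147 / 20.8 = 0.03332 h⁻¹
e^(−kτ) = e^(−0.03332 × 40.4) = 0.2602
Accumulation ratio R = 1 / (1 − e^(−kτ)) = 1 / (1 − 0.2602) = 1.352

1.352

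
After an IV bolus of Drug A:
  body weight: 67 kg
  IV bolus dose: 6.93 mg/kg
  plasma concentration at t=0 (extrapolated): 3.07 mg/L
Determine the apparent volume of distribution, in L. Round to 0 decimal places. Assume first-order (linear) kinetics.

Dose = 6.93 × 67 = 464.3 mg
Vd = Dose / C₀ = 464.3 / 3.07 = 151.2 L

151 L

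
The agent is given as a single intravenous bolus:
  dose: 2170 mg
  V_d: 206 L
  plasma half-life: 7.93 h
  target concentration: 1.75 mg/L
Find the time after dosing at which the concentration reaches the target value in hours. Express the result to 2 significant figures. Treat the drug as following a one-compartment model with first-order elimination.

21 h

C₀ = Dose / Vd = 2170 / 206 = 10.53 mg/L
k = ln2 / t½ = 0.693147 / 7.93 = 0.08741 h⁻¹
t = ln(C₀ / C) / k = ln(10.53 / 1.75) / 0.08741
  = ln(6.017) / 0.08741 = 1.795 / 0.08741 = 20.54 h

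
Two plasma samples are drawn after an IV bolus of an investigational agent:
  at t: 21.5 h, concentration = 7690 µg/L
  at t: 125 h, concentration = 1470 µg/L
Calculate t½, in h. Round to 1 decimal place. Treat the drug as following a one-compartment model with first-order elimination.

k = ln(C₁/C₂) / (t₂ − t₁) = ln(7690/1470) / (125 − 21.5)
  = 1.655 / 103.5 = 0.01599 h⁻¹
t½ = ln2 / k = 0.693147 / 0.01599 = 43.35 h

43.4 h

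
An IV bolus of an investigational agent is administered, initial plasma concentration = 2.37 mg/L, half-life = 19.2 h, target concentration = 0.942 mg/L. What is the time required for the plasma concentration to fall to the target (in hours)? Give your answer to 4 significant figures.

k = ln2 / t½ = 0.693147 / 19.2 = 0.03610 h⁻¹
t = ln(C₀ / C) / k = ln(2.370 / 0.942) / 0.03610
  = ln(2.516) / 0.03610 = 0.9227 / 0.03610 = 25.56 h

25.56 h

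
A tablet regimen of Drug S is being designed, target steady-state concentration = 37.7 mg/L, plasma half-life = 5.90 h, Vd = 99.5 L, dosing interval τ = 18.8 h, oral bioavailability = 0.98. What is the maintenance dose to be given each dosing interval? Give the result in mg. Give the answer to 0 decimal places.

k = ln2 / t½ = 0.693147 / 5.90 = 0.1175 h⁻¹
CL = k × Vd = 0.1175 × 99.5 = 11.69 L/h
At steady state, F × (Dose/τ) = Css × CL.
Dose = Css × CL × τ / F = 37.7 × 11.69 × 18.8 / 0.98 = 8454 mg

8454 mg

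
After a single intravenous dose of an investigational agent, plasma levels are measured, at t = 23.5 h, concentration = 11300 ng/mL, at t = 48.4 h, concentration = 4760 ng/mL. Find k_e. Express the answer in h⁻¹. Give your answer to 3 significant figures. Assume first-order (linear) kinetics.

k = ln(C₁/C₂) / (t₂ − t₁) = ln(11300/4760) / (48.4 − 23.5)
  = 0.8646 / 24.90 = 0.03472 h⁻¹

0.0347 h⁻¹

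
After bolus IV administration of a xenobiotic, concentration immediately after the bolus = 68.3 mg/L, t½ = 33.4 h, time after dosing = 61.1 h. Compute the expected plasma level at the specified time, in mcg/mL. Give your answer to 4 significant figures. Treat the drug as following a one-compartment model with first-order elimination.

19.22 mcg/mL

k = ln2 / t½ = 0.693147 / 33.4 = 0.02075 h⁻¹
C = C₀ · e^(−k·t) = 68.30 × e^(−0.02075 × 61.1)
  = 68.30 × 0.2814 = 19.22 mg/L
(19.22 mg/L = 19.22 mcg/mL)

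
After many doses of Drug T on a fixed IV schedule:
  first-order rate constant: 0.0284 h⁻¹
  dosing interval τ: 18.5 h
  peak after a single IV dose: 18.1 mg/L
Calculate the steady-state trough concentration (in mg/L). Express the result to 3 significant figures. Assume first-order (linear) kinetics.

26.2 mg/L

e^(−kτ) = e^(−0.02840 × 18.5) = 0.5913
Accumulation ratio R = 1 / (1 − e^(−kτ)) = 1 / (1 − 0.5913) = 2.447
Steady-state trough = C₀ × R × e^(−kτ) = 18.1 × 2.447 × 0.5913 = 26.19 mg/L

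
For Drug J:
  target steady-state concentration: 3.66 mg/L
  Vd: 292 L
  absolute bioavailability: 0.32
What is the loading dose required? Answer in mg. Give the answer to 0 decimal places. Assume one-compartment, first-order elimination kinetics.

LD = Css × Vd / F = 3.66 × 292 / 0.32 = 3340 mg

3340 mg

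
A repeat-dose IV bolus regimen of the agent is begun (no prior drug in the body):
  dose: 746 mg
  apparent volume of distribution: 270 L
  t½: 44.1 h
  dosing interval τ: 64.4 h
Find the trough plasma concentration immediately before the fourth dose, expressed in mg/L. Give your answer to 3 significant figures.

C₀ per dose = Dose / Vd = 746 / 270 = 2.763 mg/L
k = ln2 / t½ = 0.693147 / 44.1 = 0.01572 h⁻¹
Fraction remaining after one interval: r = e^(−kτ) = e^(−0.01572 × 64.4) = 0.3634
Before dose 4, 3 doses have been given (aged 1τ, 2τ, 3τ).
C_trough = C₀ × (r + r² + … + r^3) = C₀ × r(1−r^3)/(1−r)
        = 2.763 × 0.3634 × (1 − 0.04799) / (1 − 0.3634) = 1.502 mg/L

1.50 mg/L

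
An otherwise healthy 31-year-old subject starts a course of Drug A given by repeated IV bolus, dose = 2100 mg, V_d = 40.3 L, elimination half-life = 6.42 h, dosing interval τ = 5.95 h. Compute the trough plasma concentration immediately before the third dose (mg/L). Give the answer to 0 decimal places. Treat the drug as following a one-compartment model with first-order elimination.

42 mg/L

C₀ per dose = Dose / Vd = 2100 / 40.3 = 52.11 mg/L
k = ln2 / t½ = 0.693147 / 6.42 = 0.1080 h⁻¹
Fraction remaining after one interval: r = e^(−kτ) = e^(−0.1080 × 5.95) = 0.5259
Before dose 3, 2 doses have been given (aged 1τ, 2τ).
C_trough = C₀ × (r + r²) = 52.11 × (0.5259 + 0.2766) = 41.82 mg/L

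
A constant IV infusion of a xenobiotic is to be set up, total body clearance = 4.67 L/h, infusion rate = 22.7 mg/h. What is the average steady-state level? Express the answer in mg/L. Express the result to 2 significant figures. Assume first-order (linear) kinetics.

4.9 mg/L

At steady state Css = R₀ / CL = 22.7 / 4.670 = 4.861 mg/L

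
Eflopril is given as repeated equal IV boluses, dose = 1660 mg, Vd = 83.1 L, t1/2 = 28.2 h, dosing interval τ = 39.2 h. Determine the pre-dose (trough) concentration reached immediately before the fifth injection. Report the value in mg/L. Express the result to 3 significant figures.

12.1 mg/L

C₀ per dose = Dose / Vd = 1660 / 83.1 = 19.98 mg/L
k = ln2 / t½ = 0.693147 / 28.2 = 0.02458 h⁻¹
Fraction remaining after one interval: r = e^(−kτ) = e^(−0.02458 × 39.2) = 0.3815
Before dose 5, 4 doses have been given (aged 1τ, 2τ, 3τ, 4τ).
C_trough = C₀ × (r + r² + … + r^4) = C₀ × r(1−r^4)/(1−r)
        = 19.98 × 0.3815 × (1 − 0.02118) / (1 − 0.3815) = 12.06 mg/L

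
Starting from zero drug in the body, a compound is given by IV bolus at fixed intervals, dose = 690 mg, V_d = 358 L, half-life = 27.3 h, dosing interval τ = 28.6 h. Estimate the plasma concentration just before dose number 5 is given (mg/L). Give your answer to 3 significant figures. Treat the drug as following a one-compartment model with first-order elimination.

1.71 mg/L

C₀ per dose = Dose / Vd = 690 / 358 = 1.927 mg/L
k = ln2 / t½ = 0.693147 / 27.3 = 0.02539 h⁻¹
Fraction remaining after one interval: r = e^(−kτ) = e^(−0.02539 × 28.6) = 0.4838
Before dose 5, 4 doses have been given (aged 1τ, 2τ, 3τ, 4τ).
C_trough = C₀ × (r + r² + … + r^4) = C₀ × r(1−r^4)/(1−r)
        = 1.927 × 0.4838 × (1 − 0.05479) / (1 − 0.4838) = 1.707 mg/L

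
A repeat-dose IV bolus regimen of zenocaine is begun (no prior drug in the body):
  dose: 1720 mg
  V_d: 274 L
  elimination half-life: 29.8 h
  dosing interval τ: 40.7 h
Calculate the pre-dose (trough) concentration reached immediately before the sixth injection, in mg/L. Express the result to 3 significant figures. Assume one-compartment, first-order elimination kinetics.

C₀ per dose = Dose / Vd = 1720 / 274 = 6.277 mg/L
k = ln2 / t½ = 0.693147 / 29.8 = 0.02326 h⁻¹
Fraction remaining after one interval: r = e^(−kτ) = e^(−0.02326 × 40.7) = 0.3880
Before dose 6, 5 doses have been given (aged 1τ, 2τ, 3τ, 4τ, 5τ).
C_trough = C₀ × (r + r² + … + r^5) = C₀ × r(1−r^5)/(1−r)
        = 6.277 × 0.3880 × (1 − 0.008793) / (1 − 0.3880) = 3.945 mg/L

3.95 mg/L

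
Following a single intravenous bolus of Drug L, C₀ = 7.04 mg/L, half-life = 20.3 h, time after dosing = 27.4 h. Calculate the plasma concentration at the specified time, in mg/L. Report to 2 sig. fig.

k = ln2 / t½ = 0.693147 / 20.3 = 0.03415 h⁻¹
C = C₀ · e^(−k·t) = 7.040 × e^(−0.03415 × 27.4)
  = 7.040 × 0.3923 = 2.762 mg/L

2.8 mg/L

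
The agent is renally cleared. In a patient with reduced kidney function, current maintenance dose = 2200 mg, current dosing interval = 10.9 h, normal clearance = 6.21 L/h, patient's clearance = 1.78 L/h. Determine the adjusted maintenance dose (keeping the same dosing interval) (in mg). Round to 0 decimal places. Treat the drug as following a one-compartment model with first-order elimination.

To keep the same average steady-state level, dosing rate must scale with clearance.
CL ratio = 1.78 / 6.21 = 0.2866
New dose (same interval) = 2200 × 0.2866 = 630.5 mg

631 mg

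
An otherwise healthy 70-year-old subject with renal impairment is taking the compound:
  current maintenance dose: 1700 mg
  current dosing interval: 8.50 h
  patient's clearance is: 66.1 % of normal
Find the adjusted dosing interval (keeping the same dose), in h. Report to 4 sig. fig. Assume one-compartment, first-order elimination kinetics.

To keep the same average steady-state level, dosing rate must scale with clearance.
CL ratio = 66.1 / 100 = 0.6610
New interval (same dose) = 8.50 / 0.6610 = 12.86 h

12.86 h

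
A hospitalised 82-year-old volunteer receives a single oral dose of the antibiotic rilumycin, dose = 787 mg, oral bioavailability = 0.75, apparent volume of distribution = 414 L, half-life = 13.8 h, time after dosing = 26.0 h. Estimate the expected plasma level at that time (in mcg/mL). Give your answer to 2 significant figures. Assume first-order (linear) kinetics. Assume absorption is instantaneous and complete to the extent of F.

Amount reaching circulation = F × Dose = 0.75 × 787.0 = 590.3 mg
C₀ = F·Dose / Vd = 590.3 / 414 = 1.426 mg/L
k = ln2 / t½ = 0.693147 / 13.8 = 0.05023 h⁻¹
C = C₀ · e^(−k·t) = 1.426 × e^(−0.05023 × 26.0)
  = 1.426 × 0.2709 = 0.3863 mg/L
(0.3863 mg/L = 0.3863 mcg/mL)

0.39 mcg/mL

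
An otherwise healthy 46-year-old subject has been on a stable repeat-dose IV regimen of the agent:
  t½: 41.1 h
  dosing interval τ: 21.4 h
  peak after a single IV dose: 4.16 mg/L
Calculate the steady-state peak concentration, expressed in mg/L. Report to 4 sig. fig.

k = ln2 / t½ = 0.693147 / 41.1 = 0.01686 h⁻¹
e^(−kτ) = e^(−0.01686 × 21.4) = 0.6971
Accumulation ratio R = 1 / (1 − e^(−kτ)) = 1 / (1 − 0.6971) = 3.301
Steady-state peak = C₀ × R = 4.16 × 3.301 = 13.73 mg/L

13.73 mg/L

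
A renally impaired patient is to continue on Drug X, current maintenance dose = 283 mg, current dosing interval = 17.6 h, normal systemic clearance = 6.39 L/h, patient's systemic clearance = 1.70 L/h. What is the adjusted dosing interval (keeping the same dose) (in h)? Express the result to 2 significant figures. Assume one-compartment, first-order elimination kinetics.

66 h

To keep the same average steady-state level, dosing rate must scale with clearance.
CL ratio = 1.70 / 6.39 = 0.2660
New interval (same dose) = 17.6 / 0.2660 = 66.17 h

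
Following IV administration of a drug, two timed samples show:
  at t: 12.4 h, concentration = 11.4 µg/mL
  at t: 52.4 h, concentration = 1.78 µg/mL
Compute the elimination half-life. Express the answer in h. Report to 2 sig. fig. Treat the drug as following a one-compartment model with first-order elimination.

15 h

k = ln(C₁/C₂) / (t₂ − t₁) = ln(11.4/1.78) / (52.4 − 12.4)
  = 1.857 / 40.00 = 0.04643 h⁻¹
t½ = ln2 / k = 0.693147 / 0.04643 = 14.93 h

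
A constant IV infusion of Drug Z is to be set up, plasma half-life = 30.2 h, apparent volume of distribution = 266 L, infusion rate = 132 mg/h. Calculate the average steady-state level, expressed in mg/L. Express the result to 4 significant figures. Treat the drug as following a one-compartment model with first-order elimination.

21.62 mg/L

k = ln2 / t½ = 0.693147 / 30.2 = 0.02295 h⁻¹
CL = k × Vd = 0.02295 × 266 = 6.105 L/h
At steady state Css = R₀ / CL = 132 / 6.105 = 21.62 mg/L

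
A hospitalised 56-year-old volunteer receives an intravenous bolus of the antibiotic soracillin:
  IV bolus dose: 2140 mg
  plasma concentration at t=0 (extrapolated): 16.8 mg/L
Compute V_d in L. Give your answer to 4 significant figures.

127.4 L

Vd = Dose / C₀ = 2140 / 16.8 = 127.4 L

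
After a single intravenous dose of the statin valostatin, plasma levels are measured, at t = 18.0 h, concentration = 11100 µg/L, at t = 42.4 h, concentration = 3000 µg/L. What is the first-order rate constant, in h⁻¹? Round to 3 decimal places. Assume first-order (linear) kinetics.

k = ln(C₁/C₂) / (t₂ − t₁) = ln(11100/3000) / (42.4 − 18.0)
  = 1.308 / 24.40 = 0.05361 h⁻¹

0.054 h⁻¹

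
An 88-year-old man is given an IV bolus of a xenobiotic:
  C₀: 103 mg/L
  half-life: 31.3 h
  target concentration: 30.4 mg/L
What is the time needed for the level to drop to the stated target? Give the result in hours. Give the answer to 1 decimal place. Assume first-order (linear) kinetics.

55.1 h

k = ln2 / t½ = 0.693147 / 31.3 = 0.02215 h⁻¹
t = ln(C₀ / C) / k = ln(103.0 / 30.4) / 0.02215
  = ln(3.388) / 0.02215 = 1.220 / 0.02215 = 55.08 h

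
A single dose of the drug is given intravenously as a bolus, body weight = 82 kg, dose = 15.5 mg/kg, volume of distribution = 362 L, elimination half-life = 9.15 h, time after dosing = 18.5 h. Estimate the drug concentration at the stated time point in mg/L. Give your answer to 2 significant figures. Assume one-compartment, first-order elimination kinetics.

Total dose = 15.5 × 82 = 1271 mg
C₀ = Dose / Vd = 1271 / 362 = 3.511 mg/L
k = ln2 / t½ = 0.693147 / 9.15 = 0.07575 h⁻¹
C = C₀ · e^(−k·t) = 3.511 × e^(−0.07575 × 18.5)
  = 3.511 × 0.2463 = 0.8648 mg/L

0.86 mg/L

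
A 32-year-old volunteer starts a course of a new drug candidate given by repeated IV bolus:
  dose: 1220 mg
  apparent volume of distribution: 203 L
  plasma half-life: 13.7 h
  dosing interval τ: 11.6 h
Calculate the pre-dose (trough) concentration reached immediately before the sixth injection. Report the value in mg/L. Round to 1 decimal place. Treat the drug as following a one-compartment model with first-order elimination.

C₀ per dose = Dose / Vd = 1220 / 203 = 6.010 mg/L
k = ln2 / t½ = 0.693147 / 13.7 = 0.05059 h⁻¹
Fraction remaining after one interval: r = e^(−kτ) = e^(−0.05059 × 11.6) = 0.5561
Before dose 6, 5 doses have been given (aged 1τ, 2τ, 3τ, 4τ, 5τ).
C_trough = C₀ × (r + r² + … + r^5) = C₀ × r(1−r^5)/(1−r)
        = 6.010 × 0.5561 × (1 − 0.05318) / (1 − 0.5561) = 7.129 mg/L

7.1 mg/L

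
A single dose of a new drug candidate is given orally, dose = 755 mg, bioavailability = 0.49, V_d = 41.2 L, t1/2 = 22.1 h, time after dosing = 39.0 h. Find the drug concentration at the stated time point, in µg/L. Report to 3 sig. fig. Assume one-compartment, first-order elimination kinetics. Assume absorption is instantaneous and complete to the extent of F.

2640 µg/L

Amount reaching circulation = F × Dose = 0.49 × 755.0 = 370.0 mg
C₀ = F·Dose / Vd = 370.0 / 41.2 = 8.981 mg/L
k = ln2 / t½ = 0.693147 / 22.1 = 0.03136 h⁻¹
C = C₀ · e^(−k·t) = 8.981 × e^(−0.03136 × 39.0)
  = 8.981 × 0.2943 = 2.643 mg/L
Convert: 2.643 mg/L × 1000 = 2643 µg/L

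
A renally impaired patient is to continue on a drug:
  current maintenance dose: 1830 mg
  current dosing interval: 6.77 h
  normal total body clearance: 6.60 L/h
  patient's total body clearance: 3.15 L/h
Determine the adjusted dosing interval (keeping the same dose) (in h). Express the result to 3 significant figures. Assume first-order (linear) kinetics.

To keep the same average steady-state level, dosing rate must scale with clearance.
CL ratio = 3.15 / 6.60 = 0.4773
New interval (same dose) = 6.77 / 0.4773 = 14.18 h

14.2 h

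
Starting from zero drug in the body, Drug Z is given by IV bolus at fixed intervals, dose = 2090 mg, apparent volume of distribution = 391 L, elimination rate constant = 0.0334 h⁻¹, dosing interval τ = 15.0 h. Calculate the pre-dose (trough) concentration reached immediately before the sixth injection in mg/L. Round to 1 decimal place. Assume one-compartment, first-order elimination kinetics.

7.5 mg/L

C₀ per dose = Dose / Vd = 2090 / 391 = 5.345 mg/L
Fraction remaining after one interval: r = e^(−kτ) = e^(−0.03340 × 15.0) = 0.6059
Before dose 6, 5 doses have been given (aged 1τ, 2τ, 3τ, 4τ, 5τ).
C_trough = C₀ × (r + r² + … + r^5) = C₀ × r(1−r^5)/(1−r)
        = 5.345 × 0.6059 × (1 − 0.08166) / (1 − 0.6059) = 7.547 mg/L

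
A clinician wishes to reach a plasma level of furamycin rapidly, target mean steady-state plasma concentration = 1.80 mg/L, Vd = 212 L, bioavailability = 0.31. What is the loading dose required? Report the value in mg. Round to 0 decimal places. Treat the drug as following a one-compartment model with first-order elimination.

1231 mg

LD = Css × Vd / F = 1.80 × 212 / 0.31 = 1231 mg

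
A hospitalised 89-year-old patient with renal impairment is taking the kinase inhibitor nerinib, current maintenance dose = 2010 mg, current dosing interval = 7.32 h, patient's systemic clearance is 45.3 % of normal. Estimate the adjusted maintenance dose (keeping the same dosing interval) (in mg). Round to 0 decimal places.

To keep the same average steady-state level, dosing rate must scale with clearance.
CL ratio = 45.3 / 100 = 0.4530
New dose (same interval) = 2010 × 0.4530 = 910.5 mg

911 mg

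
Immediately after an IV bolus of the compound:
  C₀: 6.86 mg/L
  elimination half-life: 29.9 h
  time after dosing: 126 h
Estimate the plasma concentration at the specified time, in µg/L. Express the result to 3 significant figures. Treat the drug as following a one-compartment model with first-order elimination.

370 µg/L

k = ln2 / t½ = 0.693147 / 29.9 = 0.02318 h⁻¹
C = C₀ · e^(−k·t) = 6.860 × e^(−0.02318 × 126)
  = 6.860 × 0.05390 = 0.3698 mg/L
Convert: 0.3698 mg/L × 1000 = 369.8 µg/L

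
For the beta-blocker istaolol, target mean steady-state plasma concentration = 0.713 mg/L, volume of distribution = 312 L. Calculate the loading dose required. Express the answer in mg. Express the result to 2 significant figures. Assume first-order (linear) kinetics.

LD = Css × Vd = 0.713 × 312 = 222.5 mg

220 mg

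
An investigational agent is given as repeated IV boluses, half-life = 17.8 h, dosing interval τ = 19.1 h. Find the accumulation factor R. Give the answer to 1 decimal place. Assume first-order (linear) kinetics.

1.9

k = ln2 / t½ = 0.693147 / 17.8 = 0.03894 h⁻¹
e^(−kτ) = e^(−0.03894 × 19.1) = 0.4753
Accumulation ratio R = 1 / (1 − e^(−kτ)) = 1 / (1 − 0.4753) = 1.906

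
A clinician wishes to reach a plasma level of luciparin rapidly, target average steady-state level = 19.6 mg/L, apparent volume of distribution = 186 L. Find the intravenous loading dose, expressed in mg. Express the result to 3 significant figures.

LD = Css × Vd = 19.6 × 186 = 3646 mg

3650 mg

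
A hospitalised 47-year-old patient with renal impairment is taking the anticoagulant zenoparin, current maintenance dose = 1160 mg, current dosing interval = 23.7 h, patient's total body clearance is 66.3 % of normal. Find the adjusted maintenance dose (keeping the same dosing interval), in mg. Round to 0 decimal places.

To keep the same average steady-state level, dosing rate must scale with clearance.
CL ratio = 66.3 / 100 = 0.6630
New dose (same interval) = 1160 × 0.6630 = 769.1 mg

769 mg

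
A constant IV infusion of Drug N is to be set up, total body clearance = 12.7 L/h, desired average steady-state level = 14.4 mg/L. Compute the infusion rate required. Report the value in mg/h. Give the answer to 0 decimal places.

At steady state, infusion rate R₀ = Css × CL = 14.4 × 12.70 = 182.9 mg/h

183 mg/h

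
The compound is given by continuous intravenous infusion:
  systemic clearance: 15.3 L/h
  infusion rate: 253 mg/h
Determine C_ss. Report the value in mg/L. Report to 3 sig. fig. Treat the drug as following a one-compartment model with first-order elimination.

At steady state Css = R₀ / CL = 253 / 15.30 = 16.54 mg/L

16.5 mg/L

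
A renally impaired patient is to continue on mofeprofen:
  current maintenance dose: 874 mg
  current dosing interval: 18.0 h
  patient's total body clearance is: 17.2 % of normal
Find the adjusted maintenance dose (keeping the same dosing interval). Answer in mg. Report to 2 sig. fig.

150 mg

To keep the same average steady-state level, dosing rate must scale with clearance.
CL ratio = 17.2 / 100 = 0.1720
New dose (same interval) = 874 × 0.1720 = 150.3 mg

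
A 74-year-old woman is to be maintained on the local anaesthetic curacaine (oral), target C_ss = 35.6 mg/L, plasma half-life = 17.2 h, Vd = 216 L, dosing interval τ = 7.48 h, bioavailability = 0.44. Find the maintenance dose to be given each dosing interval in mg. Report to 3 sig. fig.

5270 mg

k = ln2 / t½ = 0.693147 / 17.2 = 0.04030 h⁻¹
CL = k × Vd = 0.04030 × 216 = 8.705 L/h
At steady state, F × (Dose/τ) = Css × CL.
Dose = Css × CL × τ / F = 35.6 × 8.705 × 7.48 / 0.44 = 5268 mg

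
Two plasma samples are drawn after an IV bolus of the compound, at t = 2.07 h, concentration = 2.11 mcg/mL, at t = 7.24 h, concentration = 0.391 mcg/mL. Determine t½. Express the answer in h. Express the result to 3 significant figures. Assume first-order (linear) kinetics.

2.13 h

k = ln(C₁/C₂) / (t₂ − t₁) = ln(2.11/0.391) / (7.24 − 2.07)
  = 1.686 / 5.170 = 0.3261 h⁻¹
t½ = ln2 / k = 0.693147 / 0.3261 = 2.126 h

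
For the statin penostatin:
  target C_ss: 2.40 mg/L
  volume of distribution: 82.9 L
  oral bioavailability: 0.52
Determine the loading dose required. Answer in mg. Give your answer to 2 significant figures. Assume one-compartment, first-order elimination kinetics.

380 mg

LD = Css × Vd / F = 2.40 × 82.9 / 0.52 = 382.6 mg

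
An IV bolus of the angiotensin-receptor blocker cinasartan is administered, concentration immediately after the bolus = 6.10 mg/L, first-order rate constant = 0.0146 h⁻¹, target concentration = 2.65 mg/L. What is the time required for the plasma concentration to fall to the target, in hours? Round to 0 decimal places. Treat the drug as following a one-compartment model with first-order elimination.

57 h

t = ln(C₀ / C) / k = ln(6.100 / 2.65) / 0.01460
  = ln(2.302) / 0.01460 = 0.8338 / 0.01460 = 57.11 h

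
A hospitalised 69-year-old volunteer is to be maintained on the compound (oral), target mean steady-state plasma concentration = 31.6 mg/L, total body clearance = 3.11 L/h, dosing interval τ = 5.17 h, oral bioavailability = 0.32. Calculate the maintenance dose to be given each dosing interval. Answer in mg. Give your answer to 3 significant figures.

1590 mg

At steady state, F × (Dose/τ) = Css × CL.
Dose = Css × CL × τ / F = 31.6 × 3.110 × 5.17 / 0.32 = 1588 mg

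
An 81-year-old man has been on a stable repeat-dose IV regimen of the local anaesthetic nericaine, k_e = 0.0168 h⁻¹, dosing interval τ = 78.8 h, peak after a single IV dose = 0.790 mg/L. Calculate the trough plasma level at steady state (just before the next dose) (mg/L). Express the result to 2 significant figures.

0.29 mg/L

e^(−kτ) = e^(−0.01680 × 78.8) = 0.2661
Accumulation ratio R = 1 / (1 − e^(−kτ)) = 1 / (1 − 0.2661) = 1.363
Steady-state trough = C₀ × R × e^(−kτ) = 0.790 × 1.363 × 0.2661 = 0.2865 mg/L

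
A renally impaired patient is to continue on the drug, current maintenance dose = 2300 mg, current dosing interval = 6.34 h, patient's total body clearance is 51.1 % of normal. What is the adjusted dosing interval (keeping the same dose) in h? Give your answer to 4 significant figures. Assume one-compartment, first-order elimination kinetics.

12.41 h

To keep the same average steady-state level, dosing rate must scale with clearance.
CL ratio = 51.1 / 100 = 0.5110
New interval (same dose) = 6.34 / 0.5110 = 12.41 h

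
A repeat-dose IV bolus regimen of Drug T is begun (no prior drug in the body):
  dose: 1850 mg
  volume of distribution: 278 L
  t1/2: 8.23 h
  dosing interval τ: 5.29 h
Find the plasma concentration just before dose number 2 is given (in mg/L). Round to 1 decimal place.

4.3 mg/L

C₀ per dose = Dose / Vd = 1850 / 278 = 6.655 mg/L
k = ln2 / t½ = 0.693147 / 8.23 = 0.08422 h⁻¹
Fraction remaining after one interval: r = e^(−kτ) = e^(−0.08422 × 5.29) = 0.6405
Before dose 2, 1 dose has been given (aged 1τ).
C_trough = C₀ × r = 6.655 × 0.6405 = 4.263 mg/L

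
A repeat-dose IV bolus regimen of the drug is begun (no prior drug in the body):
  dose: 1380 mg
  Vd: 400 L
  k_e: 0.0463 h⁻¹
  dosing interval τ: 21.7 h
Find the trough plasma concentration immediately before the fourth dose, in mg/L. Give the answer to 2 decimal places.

C₀ per dose = Dose / Vd = 1380 / 400 = 3.450 mg/L
Fraction remaining after one interval: r = e^(−kτ) = e^(−0.04630 × 21.7) = 0.3662
Before dose 4, 3 doses have been given (aged 1τ, 2τ, 3τ).
C_trough = C₀ × (r + r² + … + r^3) = C₀ × r(1−r^3)/(1−r)
        = 3.450 × 0.3662 × (1 − 0.04911) / (1 − 0.3662) = 1.895 mg/L

1.90 mg/L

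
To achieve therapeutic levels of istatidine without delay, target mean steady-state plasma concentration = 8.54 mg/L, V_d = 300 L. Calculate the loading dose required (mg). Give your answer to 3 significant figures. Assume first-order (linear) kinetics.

2560 mg

LD = Css × Vd = 8.54 × 300 = 2562 mg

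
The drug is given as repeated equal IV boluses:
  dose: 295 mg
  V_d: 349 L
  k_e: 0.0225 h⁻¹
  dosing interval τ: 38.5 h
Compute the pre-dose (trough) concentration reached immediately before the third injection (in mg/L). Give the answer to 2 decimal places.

C₀ per dose = Dose / Vd = 295 / 349 = 0.8453 mg/L
Fraction remaining after one interval: r = e^(−kτ) = e^(−0.02250 × 38.5) = 0.4205
Before dose 3, 2 doses have been given (aged 1τ, 2τ).
C_trough = C₀ × (r + r²) = 0.8453 × (0.4205 + 0.1768) = 0.5049 mg/L

0.50 mg/L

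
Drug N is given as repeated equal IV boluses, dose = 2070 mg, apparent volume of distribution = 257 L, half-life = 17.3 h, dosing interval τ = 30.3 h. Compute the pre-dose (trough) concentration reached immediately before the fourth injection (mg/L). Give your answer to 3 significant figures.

3.31 mg/L

C₀ per dose = Dose / Vd = 2070 / 257 = 8.054 mg/L
k = ln2 / t½ = 0.693147 / 17.3 = 0.04007 h⁻¹
Fraction remaining after one interval: r = e^(−kτ) = e^(−0.04007 × 30.3) = 0.2970
Before dose 4, 3 doses have been given (aged 1τ, 2τ, 3τ).
C_trough = C₀ × (r + r² + … + r^3) = C₀ × r(1−r^3)/(1−r)
        = 8.054 × 0.2970 × (1 − 0.02620) / (1 − 0.2970) = 3.313 mg/L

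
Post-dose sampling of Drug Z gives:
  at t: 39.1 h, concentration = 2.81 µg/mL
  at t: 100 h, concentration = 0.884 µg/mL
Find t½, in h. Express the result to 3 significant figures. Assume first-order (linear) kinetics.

36.5 h

k = ln(C₁/C₂) / (t₂ − t₁) = ln(2.81/0.884) / (100 − 39.1)
  = 1.156 / 60.90 = 0.01898 h⁻¹
t½ = ln2 / k = 0.693147 / 0.01898 = 36.52 h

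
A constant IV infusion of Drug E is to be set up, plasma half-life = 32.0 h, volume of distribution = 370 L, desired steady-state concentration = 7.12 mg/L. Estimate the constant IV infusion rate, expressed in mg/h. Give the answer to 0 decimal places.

57 mg/h

k = ln2 / t½ = 0.693147 / 32.0 = 0.02166 h⁻¹
CL = k × Vd = 0.02166 × 370 = 8.014 L/h
At steady state, infusion rate R₀ = Css × CL = 7.12 × 8.014 = 57.06 mg/h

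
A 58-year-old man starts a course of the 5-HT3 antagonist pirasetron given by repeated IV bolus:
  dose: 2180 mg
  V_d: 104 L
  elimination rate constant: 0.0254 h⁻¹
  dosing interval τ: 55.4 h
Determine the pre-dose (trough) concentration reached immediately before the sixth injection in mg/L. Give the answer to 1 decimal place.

C₀ per dose = Dose / Vd = 2180 / 104 = 20.96 mg/L
Fraction remaining after one interval: r = e^(−kτ) = e^(−0.02540 × 55.4) = 0.2448
Before dose 6, 5 doses have been given (aged 1τ, 2τ, 3τ, 4τ, 5τ).
C_trough = C₀ × (r + r² + … + r^5) = C₀ × r(1−r^5)/(1−r)
        = 20.96 × 0.2448 × (1 − 0.0008791) / (1 − 0.2448) = 6.788 mg/L

6.8 mg/L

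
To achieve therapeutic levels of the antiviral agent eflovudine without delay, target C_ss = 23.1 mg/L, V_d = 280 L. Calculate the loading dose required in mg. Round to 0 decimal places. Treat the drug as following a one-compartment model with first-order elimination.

6468 mg

LD = Css × Vd = 23.1 × 280 = 6468 mg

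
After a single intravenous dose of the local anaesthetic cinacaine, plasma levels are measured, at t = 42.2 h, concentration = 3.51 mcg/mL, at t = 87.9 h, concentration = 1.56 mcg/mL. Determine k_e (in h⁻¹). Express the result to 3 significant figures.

0.0177 h⁻¹

k = ln(C₁/C₂) / (t₂ − t₁) = ln(3.51/1.56) / (87.9 − 42.2)
  = 0.8109 / 45.70 = 0.01774 h⁻¹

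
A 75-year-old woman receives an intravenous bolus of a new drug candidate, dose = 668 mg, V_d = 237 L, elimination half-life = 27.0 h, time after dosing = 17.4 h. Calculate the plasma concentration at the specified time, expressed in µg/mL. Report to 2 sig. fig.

1.8 µg/mL

C₀ = Dose / Vd = 668.0 / 237 = 2.819 mg/L
k = ln2 / t½ = 0.693147 / 27.0 = 0.02567 h⁻¹
C = C₀ · e^(−k·t) = 2.819 × e^(−0.02567 × 17.4)
  = 2.819 × 0.6398 = 1.804 mg/L
(1.804 mg/L = 1.804 µg/mL)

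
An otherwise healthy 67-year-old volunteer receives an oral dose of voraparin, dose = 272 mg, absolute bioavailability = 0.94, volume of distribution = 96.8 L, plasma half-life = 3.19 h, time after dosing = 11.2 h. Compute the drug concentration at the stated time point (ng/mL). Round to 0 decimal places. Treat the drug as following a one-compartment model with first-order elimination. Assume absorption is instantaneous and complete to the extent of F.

Amount reaching circulation = F × Dose = 0.94 × 272.0 = 255.7 mg
C₀ = F·Dose / Vd = 255.7 / 96.8 = 2.642 mg/L
k = ln2 / t½ = 0.693147 / 3.19 = 0.2173 h⁻¹
C = C₀ · e^(−k·t) = 2.642 × e^(−0.2173 × 11.2)
  = 2.642 × 0.08771 = 0.2317 mg/L
Convert: 0.2317 mg/L × 1000 = 231.7 ng/mL

232 ng/mL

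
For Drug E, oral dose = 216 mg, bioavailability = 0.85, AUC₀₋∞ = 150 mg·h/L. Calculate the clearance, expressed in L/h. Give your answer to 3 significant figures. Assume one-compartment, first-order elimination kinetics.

CL = F·Dose / AUC = 0.85 × 216 / 150 = 1.224 L/h

1.22 L/h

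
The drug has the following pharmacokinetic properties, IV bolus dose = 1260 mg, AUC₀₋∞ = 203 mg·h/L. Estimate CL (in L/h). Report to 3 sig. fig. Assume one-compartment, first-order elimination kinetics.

CL = Dose / AUC = 1260 / 203 = 6.207 L/h

6.21 L/h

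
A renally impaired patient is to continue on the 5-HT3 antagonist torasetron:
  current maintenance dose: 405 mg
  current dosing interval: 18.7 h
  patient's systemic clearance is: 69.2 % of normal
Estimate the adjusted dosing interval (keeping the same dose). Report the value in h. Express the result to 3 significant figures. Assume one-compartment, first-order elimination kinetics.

To keep the same average steady-state level, dosing rate must scale with clearance.
CL ratio = 69.2 / 100 = 0.6920
New interval (same dose) = 18.7 / 0.6920 = 27.02 h

27.0 h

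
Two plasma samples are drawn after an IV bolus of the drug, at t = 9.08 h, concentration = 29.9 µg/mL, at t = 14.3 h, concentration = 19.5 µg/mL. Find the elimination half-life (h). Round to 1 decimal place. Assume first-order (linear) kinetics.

k = ln(C₁/C₂) / (t₂ − t₁) = ln(29.9/19.5) / (14.3 − 9.08)
  = 0.4274 / 5.220 = 0.08188 h⁻¹
t½ = ln2 / k = 0.693147 / 0.08188 = 8.465 h

8.5 h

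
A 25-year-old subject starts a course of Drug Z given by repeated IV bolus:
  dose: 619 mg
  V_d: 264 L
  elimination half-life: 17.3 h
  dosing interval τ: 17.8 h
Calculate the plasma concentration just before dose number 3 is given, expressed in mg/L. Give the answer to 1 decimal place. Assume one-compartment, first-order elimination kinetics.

C₀ per dose = Dose / Vd = 619 / 264 = 2.345 mg/L
k = ln2 / t½ = 0.693147 / 17.3 = 0.04007 h⁻¹
Fraction remaining after one interval: r = e^(−kτ) = e^(−0.04007 × 17.8) = 0.4901
Before dose 3, 2 doses have been given (aged 1τ, 2τ).
C_trough = C₀ × (r + r²) = 2.345 × (0.4901 + 0.2402) = 1.713 mg/L

1.7 mg/L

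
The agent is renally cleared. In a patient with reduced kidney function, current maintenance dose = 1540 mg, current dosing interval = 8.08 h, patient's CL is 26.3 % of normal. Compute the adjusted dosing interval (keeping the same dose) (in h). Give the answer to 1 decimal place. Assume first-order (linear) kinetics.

To keep the same average steady-state level, dosing rate must scale with clearance.
CL ratio = 26.3 / 100 = 0.2630
New interval (same dose) = 8.08 / 0.2630 = 30.72 h

30.7 h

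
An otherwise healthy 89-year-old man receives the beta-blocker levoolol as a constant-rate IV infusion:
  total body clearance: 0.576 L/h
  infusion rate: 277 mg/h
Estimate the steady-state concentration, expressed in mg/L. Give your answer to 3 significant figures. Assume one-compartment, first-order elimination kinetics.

At steady state Css = R₀ / CL = 277 / 0.5760 = 480.9 mg/L

481 mg/L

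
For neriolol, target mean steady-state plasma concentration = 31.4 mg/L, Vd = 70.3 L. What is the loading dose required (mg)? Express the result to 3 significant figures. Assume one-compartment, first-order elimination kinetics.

LD = Css × Vd = 31.4 × 70.3 = 2207 mg

2210 mg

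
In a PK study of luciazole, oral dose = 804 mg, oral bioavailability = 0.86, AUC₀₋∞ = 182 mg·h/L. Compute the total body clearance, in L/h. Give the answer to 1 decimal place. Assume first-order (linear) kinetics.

CL = F·Dose / AUC = 0.86 × 804 / 182 = 3.799 L/h

3.8 L/h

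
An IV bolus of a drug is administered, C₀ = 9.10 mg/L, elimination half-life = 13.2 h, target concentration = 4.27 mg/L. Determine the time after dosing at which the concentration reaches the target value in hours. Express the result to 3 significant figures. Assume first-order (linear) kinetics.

14.4 h

k = ln2 / t½ = 0.693147 / 13.2 = 0.05251 h⁻¹
t = ln(C₀ / C) / k = ln(9.100 / 4.27) / 0.05251
  = ln(2.131) / 0.05251 = 0.7566 / 0.05251 = 14.41 h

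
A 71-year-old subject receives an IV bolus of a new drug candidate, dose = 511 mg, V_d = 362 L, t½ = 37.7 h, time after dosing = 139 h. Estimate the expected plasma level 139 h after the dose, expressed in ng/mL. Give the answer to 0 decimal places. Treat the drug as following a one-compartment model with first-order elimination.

110 ng/mL

C₀ = Dose / Vd = 511.0 / 362 = 1.412 mg/L
k = ln2 / t½ = 0.693147 / 37.7 = 0.01839 h⁻¹
C = C₀ · e^(−k·t) = 1.412 × e^(−0.01839 × 139)
  = 1.412 × 0.07760 = 0.1096 mg/L
Convert: 0.1096 mg/L × 1000 = 109.6 ng/mL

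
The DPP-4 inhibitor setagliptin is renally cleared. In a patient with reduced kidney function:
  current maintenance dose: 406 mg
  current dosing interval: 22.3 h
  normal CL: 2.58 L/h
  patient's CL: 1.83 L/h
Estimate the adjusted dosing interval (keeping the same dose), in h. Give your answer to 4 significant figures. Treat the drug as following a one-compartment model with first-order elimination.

To keep the same average steady-state level, dosing rate must scale with clearance.
CL ratio = 1.83 / 2.58 = 0.7093
New interval (same dose) = 22.3 / 0.7093 = 31.44 h

31.44 h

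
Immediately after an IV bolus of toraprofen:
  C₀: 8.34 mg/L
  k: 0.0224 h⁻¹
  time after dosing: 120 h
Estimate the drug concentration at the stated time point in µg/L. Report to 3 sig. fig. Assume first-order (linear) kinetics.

567 µg/L

C = C₀ · e^(−k·t) = 8.340 × e^(−0.02240 × 120)
  = 8.340 × 0.06802 = 0.5673 mg/L
Convert: 0.5673 mg/L × 1000 = 567.3 µg/L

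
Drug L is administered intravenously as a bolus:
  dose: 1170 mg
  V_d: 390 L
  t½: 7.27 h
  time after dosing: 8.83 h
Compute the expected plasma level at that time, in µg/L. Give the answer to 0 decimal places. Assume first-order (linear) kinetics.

1293 µg/L

C₀ = Dose / Vd = 1170 / 390 = 3.000 mg/L
k = ln2 / t½ = 0.693147 / 7.27 = 0.09534 h⁻¹
C = C₀ · e^(−k·t) = 3.000 × e^(−0.09534 × 8.83)
  = 3.000 × 0.4309 = 1.293 mg/L
Convert: 1.293 mg/L × 1000 = 1293 µg/L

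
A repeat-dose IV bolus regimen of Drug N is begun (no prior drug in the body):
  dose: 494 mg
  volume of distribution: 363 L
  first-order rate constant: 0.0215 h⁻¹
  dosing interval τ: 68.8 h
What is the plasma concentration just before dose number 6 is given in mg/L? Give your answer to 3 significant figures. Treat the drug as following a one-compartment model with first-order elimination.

0.401 mg/L

C₀ per dose = Dose / Vd = 494 / 363 = 1.361 mg/L
Fraction remaining after one interval: r = e^(−kτ) = e^(−0.02150 × 68.8) = 0.2278
Before dose 6, 5 doses have been given (aged 1τ, 2τ, 3τ, 4τ, 5τ).
C_trough = C₀ × (r + r² + … + r^5) = C₀ × r(1−r^5)/(1−r)
        = 1.361 × 0.2278 × (1 − 0.0006134) / (1 − 0.2278) = 0.4013 mg/L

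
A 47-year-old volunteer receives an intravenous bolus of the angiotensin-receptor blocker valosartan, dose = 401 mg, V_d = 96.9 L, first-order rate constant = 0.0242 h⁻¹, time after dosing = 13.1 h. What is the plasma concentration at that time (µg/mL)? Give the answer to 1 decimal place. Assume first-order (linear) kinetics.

3.0 µg/mL

C₀ = Dose / Vd = 401.0 / 96.9 = 4.138 mg/L
C = C₀ · e^(−k·t) = 4.138 × e^(−0.02420 × 13.1)
  = 4.138 × 0.7283 = 3.014 mg/L
(3.014 mg/L = 3.014 µg/mL)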